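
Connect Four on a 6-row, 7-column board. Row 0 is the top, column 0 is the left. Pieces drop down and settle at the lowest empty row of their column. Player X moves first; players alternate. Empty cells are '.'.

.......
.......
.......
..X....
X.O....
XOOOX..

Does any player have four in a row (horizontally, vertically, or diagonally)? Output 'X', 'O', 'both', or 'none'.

none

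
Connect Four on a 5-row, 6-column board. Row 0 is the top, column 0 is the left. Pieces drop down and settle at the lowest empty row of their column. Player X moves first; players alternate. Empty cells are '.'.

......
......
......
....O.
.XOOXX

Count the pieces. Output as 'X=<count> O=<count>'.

X=3 O=3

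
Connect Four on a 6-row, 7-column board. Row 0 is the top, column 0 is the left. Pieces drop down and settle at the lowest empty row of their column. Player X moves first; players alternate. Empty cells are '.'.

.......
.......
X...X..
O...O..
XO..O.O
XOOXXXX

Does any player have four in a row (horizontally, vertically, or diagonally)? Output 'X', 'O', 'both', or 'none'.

X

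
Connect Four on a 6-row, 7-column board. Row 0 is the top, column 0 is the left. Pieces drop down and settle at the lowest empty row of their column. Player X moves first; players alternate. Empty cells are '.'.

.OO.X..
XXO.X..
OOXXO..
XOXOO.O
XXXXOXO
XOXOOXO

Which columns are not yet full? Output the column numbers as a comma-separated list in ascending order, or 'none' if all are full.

col 0: top cell = '.' → open
col 1: top cell = 'O' → FULL
col 2: top cell = 'O' → FULL
col 3: top cell = '.' → open
col 4: top cell = 'X' → FULL
col 5: top cell = '.' → open
col 6: top cell = '.' → open

Answer: 0,3,5,6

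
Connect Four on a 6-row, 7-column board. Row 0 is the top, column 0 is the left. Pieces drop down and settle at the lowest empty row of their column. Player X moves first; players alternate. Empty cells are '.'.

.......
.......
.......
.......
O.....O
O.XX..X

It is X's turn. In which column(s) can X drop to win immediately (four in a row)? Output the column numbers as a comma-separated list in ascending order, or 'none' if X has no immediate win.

col 0: drop X → no win
col 1: drop X → no win
col 2: drop X → no win
col 3: drop X → no win
col 4: drop X → no win
col 5: drop X → no win
col 6: drop X → no win

Answer: none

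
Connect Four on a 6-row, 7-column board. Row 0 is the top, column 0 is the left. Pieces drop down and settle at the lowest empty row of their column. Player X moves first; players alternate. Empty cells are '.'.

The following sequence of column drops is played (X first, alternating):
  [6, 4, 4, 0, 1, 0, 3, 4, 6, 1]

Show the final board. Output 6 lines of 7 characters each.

Answer: .......
.......
.......
....O..
OO..X.X
OX.XO.X

Derivation:
Move 1: X drops in col 6, lands at row 5
Move 2: O drops in col 4, lands at row 5
Move 3: X drops in col 4, lands at row 4
Move 4: O drops in col 0, lands at row 5
Move 5: X drops in col 1, lands at row 5
Move 6: O drops in col 0, lands at row 4
Move 7: X drops in col 3, lands at row 5
Move 8: O drops in col 4, lands at row 3
Move 9: X drops in col 6, lands at row 4
Move 10: O drops in col 1, lands at row 4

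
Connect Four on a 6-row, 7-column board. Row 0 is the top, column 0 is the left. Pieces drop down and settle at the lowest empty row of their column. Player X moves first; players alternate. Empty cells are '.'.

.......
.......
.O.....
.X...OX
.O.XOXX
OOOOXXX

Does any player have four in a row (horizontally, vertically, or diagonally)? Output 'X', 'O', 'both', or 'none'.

O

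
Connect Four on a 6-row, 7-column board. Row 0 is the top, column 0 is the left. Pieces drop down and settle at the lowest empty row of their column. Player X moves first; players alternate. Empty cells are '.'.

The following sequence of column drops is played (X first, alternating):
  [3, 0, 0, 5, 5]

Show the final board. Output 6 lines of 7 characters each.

Answer: .......
.......
.......
.......
X....X.
O..X.O.

Derivation:
Move 1: X drops in col 3, lands at row 5
Move 2: O drops in col 0, lands at row 5
Move 3: X drops in col 0, lands at row 4
Move 4: O drops in col 5, lands at row 5
Move 5: X drops in col 5, lands at row 4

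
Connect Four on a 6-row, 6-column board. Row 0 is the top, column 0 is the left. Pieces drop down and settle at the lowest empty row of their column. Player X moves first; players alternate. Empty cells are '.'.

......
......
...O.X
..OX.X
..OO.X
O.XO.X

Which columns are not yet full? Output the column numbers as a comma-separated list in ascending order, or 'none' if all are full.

col 0: top cell = '.' → open
col 1: top cell = '.' → open
col 2: top cell = '.' → open
col 3: top cell = '.' → open
col 4: top cell = '.' → open
col 5: top cell = '.' → open

Answer: 0,1,2,3,4,5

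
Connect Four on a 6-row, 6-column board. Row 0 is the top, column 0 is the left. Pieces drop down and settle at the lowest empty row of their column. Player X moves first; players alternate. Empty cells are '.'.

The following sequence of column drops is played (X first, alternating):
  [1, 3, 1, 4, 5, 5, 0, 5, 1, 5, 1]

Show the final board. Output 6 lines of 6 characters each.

Answer: ......
......
.X...O
.X...O
.X...O
XX.OOX

Derivation:
Move 1: X drops in col 1, lands at row 5
Move 2: O drops in col 3, lands at row 5
Move 3: X drops in col 1, lands at row 4
Move 4: O drops in col 4, lands at row 5
Move 5: X drops in col 5, lands at row 5
Move 6: O drops in col 5, lands at row 4
Move 7: X drops in col 0, lands at row 5
Move 8: O drops in col 5, lands at row 3
Move 9: X drops in col 1, lands at row 3
Move 10: O drops in col 5, lands at row 2
Move 11: X drops in col 1, lands at row 2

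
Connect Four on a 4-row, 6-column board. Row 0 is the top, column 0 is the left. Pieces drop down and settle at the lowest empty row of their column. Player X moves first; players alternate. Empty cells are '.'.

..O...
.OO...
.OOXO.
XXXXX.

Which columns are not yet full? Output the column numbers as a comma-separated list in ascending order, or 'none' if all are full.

col 0: top cell = '.' → open
col 1: top cell = '.' → open
col 2: top cell = 'O' → FULL
col 3: top cell = '.' → open
col 4: top cell = '.' → open
col 5: top cell = '.' → open

Answer: 0,1,3,4,5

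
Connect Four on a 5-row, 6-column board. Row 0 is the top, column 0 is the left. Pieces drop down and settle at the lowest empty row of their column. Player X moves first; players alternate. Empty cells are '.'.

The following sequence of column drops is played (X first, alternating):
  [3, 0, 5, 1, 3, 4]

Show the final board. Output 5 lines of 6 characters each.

Move 1: X drops in col 3, lands at row 4
Move 2: O drops in col 0, lands at row 4
Move 3: X drops in col 5, lands at row 4
Move 4: O drops in col 1, lands at row 4
Move 5: X drops in col 3, lands at row 3
Move 6: O drops in col 4, lands at row 4

Answer: ......
......
......
...X..
OO.XOX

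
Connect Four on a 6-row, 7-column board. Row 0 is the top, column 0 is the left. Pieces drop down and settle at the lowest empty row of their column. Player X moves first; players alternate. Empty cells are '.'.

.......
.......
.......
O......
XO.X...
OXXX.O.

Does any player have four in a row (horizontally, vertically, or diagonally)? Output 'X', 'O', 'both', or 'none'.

none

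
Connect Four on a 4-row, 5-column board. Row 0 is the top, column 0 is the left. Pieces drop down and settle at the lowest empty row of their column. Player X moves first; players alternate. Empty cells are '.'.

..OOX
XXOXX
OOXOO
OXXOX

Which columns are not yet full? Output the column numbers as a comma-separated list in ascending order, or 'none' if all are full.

Answer: 0,1

Derivation:
col 0: top cell = '.' → open
col 1: top cell = '.' → open
col 2: top cell = 'O' → FULL
col 3: top cell = 'O' → FULL
col 4: top cell = 'X' → FULL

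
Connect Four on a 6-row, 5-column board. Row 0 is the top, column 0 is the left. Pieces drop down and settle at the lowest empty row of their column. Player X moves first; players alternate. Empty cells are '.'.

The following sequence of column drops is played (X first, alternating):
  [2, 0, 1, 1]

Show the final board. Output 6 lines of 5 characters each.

Answer: .....
.....
.....
.....
.O...
OXX..

Derivation:
Move 1: X drops in col 2, lands at row 5
Move 2: O drops in col 0, lands at row 5
Move 3: X drops in col 1, lands at row 5
Move 4: O drops in col 1, lands at row 4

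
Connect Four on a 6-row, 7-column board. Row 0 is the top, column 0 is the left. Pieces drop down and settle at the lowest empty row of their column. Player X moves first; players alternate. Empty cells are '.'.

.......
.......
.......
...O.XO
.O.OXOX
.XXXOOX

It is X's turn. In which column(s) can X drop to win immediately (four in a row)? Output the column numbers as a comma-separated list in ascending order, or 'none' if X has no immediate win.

Answer: 0,6

Derivation:
col 0: drop X → WIN!
col 1: drop X → no win
col 2: drop X → no win
col 3: drop X → no win
col 4: drop X → no win
col 5: drop X → no win
col 6: drop X → WIN!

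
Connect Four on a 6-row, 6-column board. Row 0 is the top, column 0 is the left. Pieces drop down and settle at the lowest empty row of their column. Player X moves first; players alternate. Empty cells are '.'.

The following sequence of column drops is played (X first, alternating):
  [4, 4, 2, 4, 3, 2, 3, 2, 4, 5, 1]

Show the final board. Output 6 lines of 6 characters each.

Answer: ......
......
....X.
..O.O.
..OXO.
.XXXXO

Derivation:
Move 1: X drops in col 4, lands at row 5
Move 2: O drops in col 4, lands at row 4
Move 3: X drops in col 2, lands at row 5
Move 4: O drops in col 4, lands at row 3
Move 5: X drops in col 3, lands at row 5
Move 6: O drops in col 2, lands at row 4
Move 7: X drops in col 3, lands at row 4
Move 8: O drops in col 2, lands at row 3
Move 9: X drops in col 4, lands at row 2
Move 10: O drops in col 5, lands at row 5
Move 11: X drops in col 1, lands at row 5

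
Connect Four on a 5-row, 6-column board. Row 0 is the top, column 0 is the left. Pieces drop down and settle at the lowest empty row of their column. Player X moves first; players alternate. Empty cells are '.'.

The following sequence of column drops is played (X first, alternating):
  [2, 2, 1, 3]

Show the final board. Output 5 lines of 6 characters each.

Answer: ......
......
......
..O...
.XXO..

Derivation:
Move 1: X drops in col 2, lands at row 4
Move 2: O drops in col 2, lands at row 3
Move 3: X drops in col 1, lands at row 4
Move 4: O drops in col 3, lands at row 4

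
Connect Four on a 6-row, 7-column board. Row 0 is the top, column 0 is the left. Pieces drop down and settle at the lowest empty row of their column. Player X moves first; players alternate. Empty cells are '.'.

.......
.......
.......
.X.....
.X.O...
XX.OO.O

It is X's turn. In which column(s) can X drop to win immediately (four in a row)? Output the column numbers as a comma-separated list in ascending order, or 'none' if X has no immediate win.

col 0: drop X → no win
col 1: drop X → WIN!
col 2: drop X → no win
col 3: drop X → no win
col 4: drop X → no win
col 5: drop X → no win
col 6: drop X → no win

Answer: 1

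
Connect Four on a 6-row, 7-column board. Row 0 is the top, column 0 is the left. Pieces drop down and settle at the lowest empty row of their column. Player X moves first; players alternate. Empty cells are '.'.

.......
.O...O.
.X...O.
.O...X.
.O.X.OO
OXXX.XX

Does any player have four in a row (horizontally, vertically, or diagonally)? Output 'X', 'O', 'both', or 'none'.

none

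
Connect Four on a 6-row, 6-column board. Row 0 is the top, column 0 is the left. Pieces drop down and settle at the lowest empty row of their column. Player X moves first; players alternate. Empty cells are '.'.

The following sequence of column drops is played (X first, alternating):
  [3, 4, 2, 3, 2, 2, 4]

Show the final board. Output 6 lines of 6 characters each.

Move 1: X drops in col 3, lands at row 5
Move 2: O drops in col 4, lands at row 5
Move 3: X drops in col 2, lands at row 5
Move 4: O drops in col 3, lands at row 4
Move 5: X drops in col 2, lands at row 4
Move 6: O drops in col 2, lands at row 3
Move 7: X drops in col 4, lands at row 4

Answer: ......
......
......
..O...
..XOX.
..XXO.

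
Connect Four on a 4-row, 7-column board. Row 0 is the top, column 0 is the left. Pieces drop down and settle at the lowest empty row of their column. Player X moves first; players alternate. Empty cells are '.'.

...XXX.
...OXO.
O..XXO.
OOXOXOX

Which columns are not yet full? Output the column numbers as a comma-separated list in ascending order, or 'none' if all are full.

Answer: 0,1,2,6

Derivation:
col 0: top cell = '.' → open
col 1: top cell = '.' → open
col 2: top cell = '.' → open
col 3: top cell = 'X' → FULL
col 4: top cell = 'X' → FULL
col 5: top cell = 'X' → FULL
col 6: top cell = '.' → open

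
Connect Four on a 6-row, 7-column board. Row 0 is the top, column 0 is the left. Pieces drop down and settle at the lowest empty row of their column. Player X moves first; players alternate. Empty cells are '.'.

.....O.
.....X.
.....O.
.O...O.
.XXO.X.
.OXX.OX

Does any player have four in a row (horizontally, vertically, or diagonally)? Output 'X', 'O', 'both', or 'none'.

none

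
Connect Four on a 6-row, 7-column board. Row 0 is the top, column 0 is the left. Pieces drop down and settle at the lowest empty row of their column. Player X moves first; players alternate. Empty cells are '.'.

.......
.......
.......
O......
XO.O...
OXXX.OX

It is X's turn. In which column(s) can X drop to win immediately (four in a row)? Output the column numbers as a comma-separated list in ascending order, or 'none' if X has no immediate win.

Answer: 4

Derivation:
col 0: drop X → no win
col 1: drop X → no win
col 2: drop X → no win
col 3: drop X → no win
col 4: drop X → WIN!
col 5: drop X → no win
col 6: drop X → no win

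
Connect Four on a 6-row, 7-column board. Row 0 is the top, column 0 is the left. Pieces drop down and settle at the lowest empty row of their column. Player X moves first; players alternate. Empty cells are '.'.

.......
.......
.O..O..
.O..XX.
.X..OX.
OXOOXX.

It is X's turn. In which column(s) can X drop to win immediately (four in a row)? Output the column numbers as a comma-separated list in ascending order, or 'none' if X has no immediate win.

col 0: drop X → no win
col 1: drop X → no win
col 2: drop X → no win
col 3: drop X → no win
col 4: drop X → no win
col 5: drop X → WIN!
col 6: drop X → no win

Answer: 5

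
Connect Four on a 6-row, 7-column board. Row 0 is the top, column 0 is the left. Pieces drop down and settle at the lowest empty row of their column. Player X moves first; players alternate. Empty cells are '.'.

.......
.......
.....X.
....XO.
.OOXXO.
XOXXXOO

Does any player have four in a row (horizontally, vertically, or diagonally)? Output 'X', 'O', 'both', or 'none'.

X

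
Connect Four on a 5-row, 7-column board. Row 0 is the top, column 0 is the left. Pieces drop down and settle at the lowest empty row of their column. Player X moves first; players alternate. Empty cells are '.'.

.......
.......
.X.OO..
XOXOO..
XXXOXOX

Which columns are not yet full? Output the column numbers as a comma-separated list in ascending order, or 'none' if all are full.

Answer: 0,1,2,3,4,5,6

Derivation:
col 0: top cell = '.' → open
col 1: top cell = '.' → open
col 2: top cell = '.' → open
col 3: top cell = '.' → open
col 4: top cell = '.' → open
col 5: top cell = '.' → open
col 6: top cell = '.' → open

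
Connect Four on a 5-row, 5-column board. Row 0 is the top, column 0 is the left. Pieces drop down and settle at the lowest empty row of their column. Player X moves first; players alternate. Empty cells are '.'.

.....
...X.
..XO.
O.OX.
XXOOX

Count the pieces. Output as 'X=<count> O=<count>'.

X=6 O=5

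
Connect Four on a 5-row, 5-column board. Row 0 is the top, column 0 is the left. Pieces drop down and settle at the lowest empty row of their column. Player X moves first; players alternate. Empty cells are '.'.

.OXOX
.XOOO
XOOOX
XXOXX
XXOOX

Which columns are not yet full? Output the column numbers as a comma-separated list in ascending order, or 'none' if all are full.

Answer: 0

Derivation:
col 0: top cell = '.' → open
col 1: top cell = 'O' → FULL
col 2: top cell = 'X' → FULL
col 3: top cell = 'O' → FULL
col 4: top cell = 'X' → FULL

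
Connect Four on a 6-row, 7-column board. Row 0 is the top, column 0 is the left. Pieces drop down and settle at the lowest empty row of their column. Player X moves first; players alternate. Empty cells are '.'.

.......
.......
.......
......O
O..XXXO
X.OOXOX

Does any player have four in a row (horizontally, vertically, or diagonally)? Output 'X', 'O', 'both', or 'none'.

none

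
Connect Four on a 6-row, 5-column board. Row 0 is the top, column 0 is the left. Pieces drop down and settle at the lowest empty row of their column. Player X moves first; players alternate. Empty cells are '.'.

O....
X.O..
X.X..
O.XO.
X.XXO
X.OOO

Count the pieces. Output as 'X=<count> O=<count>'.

X=8 O=8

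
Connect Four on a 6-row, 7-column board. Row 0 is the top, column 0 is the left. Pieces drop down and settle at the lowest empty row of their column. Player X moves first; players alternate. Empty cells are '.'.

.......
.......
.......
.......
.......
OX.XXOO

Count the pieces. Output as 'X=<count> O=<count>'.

X=3 O=3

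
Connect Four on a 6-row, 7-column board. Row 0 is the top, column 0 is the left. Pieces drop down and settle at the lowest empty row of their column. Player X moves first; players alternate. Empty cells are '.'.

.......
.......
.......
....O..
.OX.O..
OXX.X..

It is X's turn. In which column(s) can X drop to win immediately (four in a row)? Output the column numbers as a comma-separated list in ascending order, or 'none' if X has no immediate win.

col 0: drop X → no win
col 1: drop X → no win
col 2: drop X → no win
col 3: drop X → WIN!
col 4: drop X → no win
col 5: drop X → no win
col 6: drop X → no win

Answer: 3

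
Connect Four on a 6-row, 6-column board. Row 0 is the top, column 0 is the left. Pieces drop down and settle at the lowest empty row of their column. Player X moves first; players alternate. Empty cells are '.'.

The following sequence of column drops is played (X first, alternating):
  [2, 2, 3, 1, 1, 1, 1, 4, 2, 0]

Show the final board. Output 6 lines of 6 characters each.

Move 1: X drops in col 2, lands at row 5
Move 2: O drops in col 2, lands at row 4
Move 3: X drops in col 3, lands at row 5
Move 4: O drops in col 1, lands at row 5
Move 5: X drops in col 1, lands at row 4
Move 6: O drops in col 1, lands at row 3
Move 7: X drops in col 1, lands at row 2
Move 8: O drops in col 4, lands at row 5
Move 9: X drops in col 2, lands at row 3
Move 10: O drops in col 0, lands at row 5

Answer: ......
......
.X....
.OX...
.XO...
OOXXO.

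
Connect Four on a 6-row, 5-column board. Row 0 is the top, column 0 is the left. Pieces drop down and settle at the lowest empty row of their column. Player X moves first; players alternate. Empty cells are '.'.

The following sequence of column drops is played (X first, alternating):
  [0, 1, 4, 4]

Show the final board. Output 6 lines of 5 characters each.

Answer: .....
.....
.....
.....
....O
XO..X

Derivation:
Move 1: X drops in col 0, lands at row 5
Move 2: O drops in col 1, lands at row 5
Move 3: X drops in col 4, lands at row 5
Move 4: O drops in col 4, lands at row 4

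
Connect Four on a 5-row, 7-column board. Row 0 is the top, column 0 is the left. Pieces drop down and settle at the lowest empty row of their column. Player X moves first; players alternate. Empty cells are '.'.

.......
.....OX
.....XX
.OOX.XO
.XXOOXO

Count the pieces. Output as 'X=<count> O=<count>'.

X=8 O=7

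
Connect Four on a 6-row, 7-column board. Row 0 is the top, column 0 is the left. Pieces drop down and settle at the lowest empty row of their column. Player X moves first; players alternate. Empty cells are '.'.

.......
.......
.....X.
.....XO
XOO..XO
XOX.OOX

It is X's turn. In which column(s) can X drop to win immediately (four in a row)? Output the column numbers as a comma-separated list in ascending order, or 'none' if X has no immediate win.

col 0: drop X → no win
col 1: drop X → no win
col 2: drop X → no win
col 3: drop X → no win
col 4: drop X → no win
col 5: drop X → WIN!
col 6: drop X → no win

Answer: 5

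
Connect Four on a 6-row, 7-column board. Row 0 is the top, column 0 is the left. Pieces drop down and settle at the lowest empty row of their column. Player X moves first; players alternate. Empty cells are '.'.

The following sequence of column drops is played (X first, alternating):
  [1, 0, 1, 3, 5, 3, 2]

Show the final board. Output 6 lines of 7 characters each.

Move 1: X drops in col 1, lands at row 5
Move 2: O drops in col 0, lands at row 5
Move 3: X drops in col 1, lands at row 4
Move 4: O drops in col 3, lands at row 5
Move 5: X drops in col 5, lands at row 5
Move 6: O drops in col 3, lands at row 4
Move 7: X drops in col 2, lands at row 5

Answer: .......
.......
.......
.......
.X.O...
OXXO.X.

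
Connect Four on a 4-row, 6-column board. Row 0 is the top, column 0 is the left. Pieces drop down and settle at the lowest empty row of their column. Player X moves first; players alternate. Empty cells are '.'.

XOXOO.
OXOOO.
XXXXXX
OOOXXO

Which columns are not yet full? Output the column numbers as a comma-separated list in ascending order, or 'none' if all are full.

col 0: top cell = 'X' → FULL
col 1: top cell = 'O' → FULL
col 2: top cell = 'X' → FULL
col 3: top cell = 'O' → FULL
col 4: top cell = 'O' → FULL
col 5: top cell = '.' → open

Answer: 5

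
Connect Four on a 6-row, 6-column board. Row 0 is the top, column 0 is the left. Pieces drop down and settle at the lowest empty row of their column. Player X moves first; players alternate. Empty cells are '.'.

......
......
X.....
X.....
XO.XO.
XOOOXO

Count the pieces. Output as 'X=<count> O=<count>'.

X=6 O=6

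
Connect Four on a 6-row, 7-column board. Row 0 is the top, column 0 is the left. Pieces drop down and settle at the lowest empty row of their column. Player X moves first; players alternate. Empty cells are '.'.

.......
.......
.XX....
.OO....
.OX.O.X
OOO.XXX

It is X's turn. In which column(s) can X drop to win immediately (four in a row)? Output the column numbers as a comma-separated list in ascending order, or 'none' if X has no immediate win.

col 0: drop X → no win
col 1: drop X → no win
col 2: drop X → no win
col 3: drop X → WIN!
col 4: drop X → no win
col 5: drop X → no win
col 6: drop X → no win

Answer: 3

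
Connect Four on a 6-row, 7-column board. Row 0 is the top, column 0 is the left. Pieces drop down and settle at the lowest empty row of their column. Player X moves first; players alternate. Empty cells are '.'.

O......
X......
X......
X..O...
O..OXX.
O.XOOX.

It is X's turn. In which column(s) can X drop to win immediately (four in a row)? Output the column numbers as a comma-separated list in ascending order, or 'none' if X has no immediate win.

Answer: none

Derivation:
col 1: drop X → no win
col 2: drop X → no win
col 3: drop X → no win
col 4: drop X → no win
col 5: drop X → no win
col 6: drop X → no win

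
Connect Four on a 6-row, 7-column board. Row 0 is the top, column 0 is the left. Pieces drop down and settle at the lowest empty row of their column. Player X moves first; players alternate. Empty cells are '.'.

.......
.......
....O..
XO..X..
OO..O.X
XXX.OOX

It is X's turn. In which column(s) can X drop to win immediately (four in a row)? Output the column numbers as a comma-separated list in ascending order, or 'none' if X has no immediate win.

Answer: 3

Derivation:
col 0: drop X → no win
col 1: drop X → no win
col 2: drop X → no win
col 3: drop X → WIN!
col 4: drop X → no win
col 5: drop X → no win
col 6: drop X → no win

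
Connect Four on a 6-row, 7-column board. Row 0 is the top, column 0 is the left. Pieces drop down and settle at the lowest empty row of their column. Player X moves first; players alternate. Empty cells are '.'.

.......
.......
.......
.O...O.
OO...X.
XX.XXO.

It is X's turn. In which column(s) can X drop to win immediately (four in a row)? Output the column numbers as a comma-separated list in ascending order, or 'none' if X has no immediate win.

col 0: drop X → no win
col 1: drop X → no win
col 2: drop X → WIN!
col 3: drop X → no win
col 4: drop X → no win
col 5: drop X → no win
col 6: drop X → no win

Answer: 2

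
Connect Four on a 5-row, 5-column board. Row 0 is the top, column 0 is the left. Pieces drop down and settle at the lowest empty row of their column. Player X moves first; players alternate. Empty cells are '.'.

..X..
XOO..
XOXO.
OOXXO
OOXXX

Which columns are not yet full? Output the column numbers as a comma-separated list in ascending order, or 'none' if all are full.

Answer: 0,1,3,4

Derivation:
col 0: top cell = '.' → open
col 1: top cell = '.' → open
col 2: top cell = 'X' → FULL
col 3: top cell = '.' → open
col 4: top cell = '.' → open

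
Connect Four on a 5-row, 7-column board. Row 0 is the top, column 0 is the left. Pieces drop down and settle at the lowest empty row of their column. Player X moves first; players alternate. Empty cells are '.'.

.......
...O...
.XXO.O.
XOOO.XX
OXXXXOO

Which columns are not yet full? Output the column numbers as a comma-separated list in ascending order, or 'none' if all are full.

Answer: 0,1,2,3,4,5,6

Derivation:
col 0: top cell = '.' → open
col 1: top cell = '.' → open
col 2: top cell = '.' → open
col 3: top cell = '.' → open
col 4: top cell = '.' → open
col 5: top cell = '.' → open
col 6: top cell = '.' → open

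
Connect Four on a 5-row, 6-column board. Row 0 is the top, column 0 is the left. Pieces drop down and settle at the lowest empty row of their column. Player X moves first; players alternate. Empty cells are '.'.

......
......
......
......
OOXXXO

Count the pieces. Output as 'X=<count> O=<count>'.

X=3 O=3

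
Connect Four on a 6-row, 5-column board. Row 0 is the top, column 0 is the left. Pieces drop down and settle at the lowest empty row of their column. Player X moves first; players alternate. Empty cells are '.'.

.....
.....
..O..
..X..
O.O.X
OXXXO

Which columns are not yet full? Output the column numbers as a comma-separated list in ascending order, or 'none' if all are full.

Answer: 0,1,2,3,4

Derivation:
col 0: top cell = '.' → open
col 1: top cell = '.' → open
col 2: top cell = '.' → open
col 3: top cell = '.' → open
col 4: top cell = '.' → open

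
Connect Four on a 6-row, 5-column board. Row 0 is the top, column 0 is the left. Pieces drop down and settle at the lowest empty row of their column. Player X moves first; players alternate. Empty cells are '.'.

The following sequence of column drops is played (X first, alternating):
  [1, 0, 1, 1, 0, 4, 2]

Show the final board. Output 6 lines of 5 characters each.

Answer: .....
.....
.....
.O...
XX...
OXX.O

Derivation:
Move 1: X drops in col 1, lands at row 5
Move 2: O drops in col 0, lands at row 5
Move 3: X drops in col 1, lands at row 4
Move 4: O drops in col 1, lands at row 3
Move 5: X drops in col 0, lands at row 4
Move 6: O drops in col 4, lands at row 5
Move 7: X drops in col 2, lands at row 5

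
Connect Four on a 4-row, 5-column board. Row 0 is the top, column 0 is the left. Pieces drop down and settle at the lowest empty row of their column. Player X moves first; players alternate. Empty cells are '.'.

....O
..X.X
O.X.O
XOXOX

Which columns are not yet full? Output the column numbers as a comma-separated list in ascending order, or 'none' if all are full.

Answer: 0,1,2,3

Derivation:
col 0: top cell = '.' → open
col 1: top cell = '.' → open
col 2: top cell = '.' → open
col 3: top cell = '.' → open
col 4: top cell = 'O' → FULL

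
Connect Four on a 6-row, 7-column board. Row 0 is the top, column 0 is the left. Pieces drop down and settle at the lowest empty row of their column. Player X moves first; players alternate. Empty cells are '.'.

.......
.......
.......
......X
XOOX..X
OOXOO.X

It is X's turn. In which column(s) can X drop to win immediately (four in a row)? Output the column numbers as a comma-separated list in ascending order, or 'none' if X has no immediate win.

Answer: 6

Derivation:
col 0: drop X → no win
col 1: drop X → no win
col 2: drop X → no win
col 3: drop X → no win
col 4: drop X → no win
col 5: drop X → no win
col 6: drop X → WIN!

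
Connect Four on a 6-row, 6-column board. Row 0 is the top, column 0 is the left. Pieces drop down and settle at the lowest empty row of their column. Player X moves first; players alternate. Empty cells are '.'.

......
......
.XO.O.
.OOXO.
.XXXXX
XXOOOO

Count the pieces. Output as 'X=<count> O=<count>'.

X=9 O=9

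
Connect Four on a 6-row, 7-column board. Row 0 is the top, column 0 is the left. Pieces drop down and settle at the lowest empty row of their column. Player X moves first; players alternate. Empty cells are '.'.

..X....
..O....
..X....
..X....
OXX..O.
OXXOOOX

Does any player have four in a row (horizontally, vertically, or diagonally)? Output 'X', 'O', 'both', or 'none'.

X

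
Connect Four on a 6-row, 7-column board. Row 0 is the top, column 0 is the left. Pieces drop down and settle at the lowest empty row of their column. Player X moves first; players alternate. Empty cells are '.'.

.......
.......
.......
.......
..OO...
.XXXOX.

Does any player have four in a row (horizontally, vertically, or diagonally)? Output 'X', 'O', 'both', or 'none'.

none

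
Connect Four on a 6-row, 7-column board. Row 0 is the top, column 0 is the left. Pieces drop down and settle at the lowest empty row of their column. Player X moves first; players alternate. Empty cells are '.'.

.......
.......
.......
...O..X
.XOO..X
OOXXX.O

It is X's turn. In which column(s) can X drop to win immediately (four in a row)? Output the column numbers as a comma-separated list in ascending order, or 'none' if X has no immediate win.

col 0: drop X → no win
col 1: drop X → no win
col 2: drop X → no win
col 3: drop X → no win
col 4: drop X → no win
col 5: drop X → WIN!
col 6: drop X → no win

Answer: 5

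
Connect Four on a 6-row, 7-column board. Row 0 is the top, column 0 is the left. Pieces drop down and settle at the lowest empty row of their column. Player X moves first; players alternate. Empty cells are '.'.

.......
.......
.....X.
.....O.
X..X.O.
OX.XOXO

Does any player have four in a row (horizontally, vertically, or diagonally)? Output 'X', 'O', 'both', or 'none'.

none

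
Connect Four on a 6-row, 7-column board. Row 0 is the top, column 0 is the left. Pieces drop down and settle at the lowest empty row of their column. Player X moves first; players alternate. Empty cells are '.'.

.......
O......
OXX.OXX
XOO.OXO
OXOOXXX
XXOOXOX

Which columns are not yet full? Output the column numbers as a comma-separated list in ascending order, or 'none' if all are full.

col 0: top cell = '.' → open
col 1: top cell = '.' → open
col 2: top cell = '.' → open
col 3: top cell = '.' → open
col 4: top cell = '.' → open
col 5: top cell = '.' → open
col 6: top cell = '.' → open

Answer: 0,1,2,3,4,5,6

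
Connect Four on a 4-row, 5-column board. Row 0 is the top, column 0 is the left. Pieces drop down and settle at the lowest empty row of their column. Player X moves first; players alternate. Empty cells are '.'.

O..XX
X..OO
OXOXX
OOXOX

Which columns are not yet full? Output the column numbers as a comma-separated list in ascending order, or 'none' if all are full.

col 0: top cell = 'O' → FULL
col 1: top cell = '.' → open
col 2: top cell = '.' → open
col 3: top cell = 'X' → FULL
col 4: top cell = 'X' → FULL

Answer: 1,2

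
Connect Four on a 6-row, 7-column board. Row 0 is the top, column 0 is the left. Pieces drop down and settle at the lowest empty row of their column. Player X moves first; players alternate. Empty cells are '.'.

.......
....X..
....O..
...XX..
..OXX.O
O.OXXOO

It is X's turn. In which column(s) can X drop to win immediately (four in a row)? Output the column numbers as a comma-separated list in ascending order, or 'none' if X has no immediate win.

Answer: 3

Derivation:
col 0: drop X → no win
col 1: drop X → no win
col 2: drop X → no win
col 3: drop X → WIN!
col 4: drop X → no win
col 5: drop X → no win
col 6: drop X → no win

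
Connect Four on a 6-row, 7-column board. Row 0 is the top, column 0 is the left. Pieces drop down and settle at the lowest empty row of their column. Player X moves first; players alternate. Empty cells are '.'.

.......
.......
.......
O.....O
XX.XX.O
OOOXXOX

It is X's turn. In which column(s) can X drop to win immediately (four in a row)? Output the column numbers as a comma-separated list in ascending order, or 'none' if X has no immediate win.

col 0: drop X → no win
col 1: drop X → no win
col 2: drop X → WIN!
col 3: drop X → no win
col 4: drop X → no win
col 5: drop X → no win
col 6: drop X → no win

Answer: 2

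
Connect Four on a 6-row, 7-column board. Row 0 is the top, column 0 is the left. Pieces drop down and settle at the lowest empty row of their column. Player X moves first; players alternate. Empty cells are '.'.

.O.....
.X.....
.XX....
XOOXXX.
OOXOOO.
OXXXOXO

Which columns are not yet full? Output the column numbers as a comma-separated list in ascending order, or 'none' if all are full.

col 0: top cell = '.' → open
col 1: top cell = 'O' → FULL
col 2: top cell = '.' → open
col 3: top cell = '.' → open
col 4: top cell = '.' → open
col 5: top cell = '.' → open
col 6: top cell = '.' → open

Answer: 0,2,3,4,5,6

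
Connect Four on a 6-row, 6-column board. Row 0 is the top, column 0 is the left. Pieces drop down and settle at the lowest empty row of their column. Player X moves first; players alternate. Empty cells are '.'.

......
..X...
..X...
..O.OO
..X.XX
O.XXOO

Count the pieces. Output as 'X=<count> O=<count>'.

X=7 O=6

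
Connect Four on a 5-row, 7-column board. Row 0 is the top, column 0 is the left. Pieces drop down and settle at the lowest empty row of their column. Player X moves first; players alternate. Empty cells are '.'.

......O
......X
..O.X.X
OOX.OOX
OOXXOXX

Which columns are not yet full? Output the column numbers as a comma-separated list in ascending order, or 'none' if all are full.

col 0: top cell = '.' → open
col 1: top cell = '.' → open
col 2: top cell = '.' → open
col 3: top cell = '.' → open
col 4: top cell = '.' → open
col 5: top cell = '.' → open
col 6: top cell = 'O' → FULL

Answer: 0,1,2,3,4,5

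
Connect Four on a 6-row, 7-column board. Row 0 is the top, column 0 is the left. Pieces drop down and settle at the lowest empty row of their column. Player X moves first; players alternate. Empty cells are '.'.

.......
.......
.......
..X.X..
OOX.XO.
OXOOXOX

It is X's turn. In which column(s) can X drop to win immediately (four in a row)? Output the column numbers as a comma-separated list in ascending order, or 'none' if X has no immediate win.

Answer: 4

Derivation:
col 0: drop X → no win
col 1: drop X → no win
col 2: drop X → no win
col 3: drop X → no win
col 4: drop X → WIN!
col 5: drop X → no win
col 6: drop X → no win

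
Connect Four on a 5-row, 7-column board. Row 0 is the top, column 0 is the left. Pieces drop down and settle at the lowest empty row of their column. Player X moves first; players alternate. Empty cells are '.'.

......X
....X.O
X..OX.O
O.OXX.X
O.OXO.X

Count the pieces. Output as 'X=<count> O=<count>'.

X=9 O=8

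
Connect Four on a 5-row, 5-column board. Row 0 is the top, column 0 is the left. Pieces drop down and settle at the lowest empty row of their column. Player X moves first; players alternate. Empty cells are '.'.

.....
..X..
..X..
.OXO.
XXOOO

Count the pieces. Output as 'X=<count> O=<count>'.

X=5 O=5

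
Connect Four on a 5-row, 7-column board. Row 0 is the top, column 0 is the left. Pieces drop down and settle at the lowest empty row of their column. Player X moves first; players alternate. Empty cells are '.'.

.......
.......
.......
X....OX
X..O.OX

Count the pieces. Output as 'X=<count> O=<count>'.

X=4 O=3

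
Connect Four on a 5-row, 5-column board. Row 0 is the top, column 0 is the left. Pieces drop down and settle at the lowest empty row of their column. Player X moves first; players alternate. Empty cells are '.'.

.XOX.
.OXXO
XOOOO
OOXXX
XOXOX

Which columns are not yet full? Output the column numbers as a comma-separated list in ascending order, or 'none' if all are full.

Answer: 0,4

Derivation:
col 0: top cell = '.' → open
col 1: top cell = 'X' → FULL
col 2: top cell = 'O' → FULL
col 3: top cell = 'X' → FULL
col 4: top cell = '.' → open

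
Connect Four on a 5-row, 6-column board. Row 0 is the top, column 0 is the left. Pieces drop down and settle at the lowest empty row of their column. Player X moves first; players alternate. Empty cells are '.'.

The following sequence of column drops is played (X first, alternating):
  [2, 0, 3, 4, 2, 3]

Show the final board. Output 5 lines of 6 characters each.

Move 1: X drops in col 2, lands at row 4
Move 2: O drops in col 0, lands at row 4
Move 3: X drops in col 3, lands at row 4
Move 4: O drops in col 4, lands at row 4
Move 5: X drops in col 2, lands at row 3
Move 6: O drops in col 3, lands at row 3

Answer: ......
......
......
..XO..
O.XXO.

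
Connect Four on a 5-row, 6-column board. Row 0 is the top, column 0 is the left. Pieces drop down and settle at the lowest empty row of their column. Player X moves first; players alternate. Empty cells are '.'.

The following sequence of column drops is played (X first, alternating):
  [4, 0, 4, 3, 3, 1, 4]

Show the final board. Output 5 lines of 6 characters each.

Move 1: X drops in col 4, lands at row 4
Move 2: O drops in col 0, lands at row 4
Move 3: X drops in col 4, lands at row 3
Move 4: O drops in col 3, lands at row 4
Move 5: X drops in col 3, lands at row 3
Move 6: O drops in col 1, lands at row 4
Move 7: X drops in col 4, lands at row 2

Answer: ......
......
....X.
...XX.
OO.OX.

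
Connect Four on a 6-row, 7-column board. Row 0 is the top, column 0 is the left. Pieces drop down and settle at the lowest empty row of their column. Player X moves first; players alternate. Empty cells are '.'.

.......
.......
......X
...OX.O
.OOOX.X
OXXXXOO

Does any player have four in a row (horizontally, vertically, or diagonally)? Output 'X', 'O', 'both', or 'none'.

X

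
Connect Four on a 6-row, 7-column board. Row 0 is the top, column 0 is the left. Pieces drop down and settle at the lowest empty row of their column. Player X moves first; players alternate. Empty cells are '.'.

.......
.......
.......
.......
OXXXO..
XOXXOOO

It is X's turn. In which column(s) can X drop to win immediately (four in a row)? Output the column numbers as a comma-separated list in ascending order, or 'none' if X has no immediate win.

Answer: none

Derivation:
col 0: drop X → no win
col 1: drop X → no win
col 2: drop X → no win
col 3: drop X → no win
col 4: drop X → no win
col 5: drop X → no win
col 6: drop X → no win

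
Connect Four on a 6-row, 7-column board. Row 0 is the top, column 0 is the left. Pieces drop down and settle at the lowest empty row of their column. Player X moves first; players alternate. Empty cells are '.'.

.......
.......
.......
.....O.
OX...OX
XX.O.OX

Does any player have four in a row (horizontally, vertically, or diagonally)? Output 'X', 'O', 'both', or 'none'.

none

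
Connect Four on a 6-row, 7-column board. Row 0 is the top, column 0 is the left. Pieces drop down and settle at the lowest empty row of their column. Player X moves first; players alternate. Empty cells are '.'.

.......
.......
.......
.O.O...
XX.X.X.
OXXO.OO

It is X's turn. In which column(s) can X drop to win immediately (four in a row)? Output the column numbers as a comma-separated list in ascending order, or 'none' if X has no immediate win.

Answer: 2

Derivation:
col 0: drop X → no win
col 1: drop X → no win
col 2: drop X → WIN!
col 3: drop X → no win
col 4: drop X → no win
col 5: drop X → no win
col 6: drop X → no win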